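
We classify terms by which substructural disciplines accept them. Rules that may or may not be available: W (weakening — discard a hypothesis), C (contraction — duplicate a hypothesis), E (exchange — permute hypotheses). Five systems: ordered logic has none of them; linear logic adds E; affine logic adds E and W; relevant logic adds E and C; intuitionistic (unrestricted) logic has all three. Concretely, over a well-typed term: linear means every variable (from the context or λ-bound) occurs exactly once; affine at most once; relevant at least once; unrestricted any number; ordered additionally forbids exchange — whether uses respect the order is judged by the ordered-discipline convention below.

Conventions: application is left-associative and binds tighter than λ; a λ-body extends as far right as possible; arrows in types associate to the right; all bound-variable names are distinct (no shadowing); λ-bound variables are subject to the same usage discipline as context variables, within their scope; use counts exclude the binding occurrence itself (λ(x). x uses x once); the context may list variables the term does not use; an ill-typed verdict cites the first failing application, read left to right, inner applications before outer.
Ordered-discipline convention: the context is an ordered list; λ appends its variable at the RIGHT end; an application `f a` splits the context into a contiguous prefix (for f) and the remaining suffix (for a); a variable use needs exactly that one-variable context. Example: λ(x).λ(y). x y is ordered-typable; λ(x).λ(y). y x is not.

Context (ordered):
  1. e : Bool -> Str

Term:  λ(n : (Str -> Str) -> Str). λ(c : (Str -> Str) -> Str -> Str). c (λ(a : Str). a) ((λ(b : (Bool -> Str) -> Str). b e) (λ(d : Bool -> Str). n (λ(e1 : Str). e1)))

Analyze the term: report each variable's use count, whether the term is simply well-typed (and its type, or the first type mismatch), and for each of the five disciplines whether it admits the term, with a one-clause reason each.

counts: e ×1, n (λ-bound) ×1, c (λ-bound) ×1, a (λ-bound) ×1, b (λ-bound) ×1, d (λ-bound) ×0, e1 (λ-bound) ×1
uses in reading order: c, a, b, e, n, e1
typing: well-typed at ((Str -> Str) -> Str) -> ((Str -> Str) -> Str -> Str) -> Str
ordered ✗ (needs weakening: d unused)
linear ✗ (needs weakening: d unused)
affine ✓ (none of e, n, c, a, b, d, e1 used more than once)
relevant ✗ (needs weakening: d unused)
unrestricted ✓ (typability at ((Str -> Str) -> Str) -> ((Str -> Str) -> Str -> Str) -> Str is all that's needed)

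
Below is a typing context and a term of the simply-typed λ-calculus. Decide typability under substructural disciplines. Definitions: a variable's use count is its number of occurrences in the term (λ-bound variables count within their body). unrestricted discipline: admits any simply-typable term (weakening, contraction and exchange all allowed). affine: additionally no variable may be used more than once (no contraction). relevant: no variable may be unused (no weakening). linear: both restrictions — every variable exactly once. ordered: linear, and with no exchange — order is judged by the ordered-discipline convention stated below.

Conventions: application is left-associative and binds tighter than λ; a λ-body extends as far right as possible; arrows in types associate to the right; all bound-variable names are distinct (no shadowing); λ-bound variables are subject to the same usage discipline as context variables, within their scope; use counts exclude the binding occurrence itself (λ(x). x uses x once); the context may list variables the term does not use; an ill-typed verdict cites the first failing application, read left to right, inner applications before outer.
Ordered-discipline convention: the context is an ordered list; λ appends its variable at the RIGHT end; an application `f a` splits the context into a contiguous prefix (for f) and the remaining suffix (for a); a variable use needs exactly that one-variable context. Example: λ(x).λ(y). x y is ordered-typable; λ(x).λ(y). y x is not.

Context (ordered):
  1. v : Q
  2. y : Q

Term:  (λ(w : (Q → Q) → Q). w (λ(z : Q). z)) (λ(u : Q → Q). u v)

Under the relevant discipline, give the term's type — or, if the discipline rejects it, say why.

not well-typed under relevant — needs weakening: y unused
counts: v ×1, y ×0, w (bound) ×1, z (bound) ×1, u (bound) ×1
order of uses: w, z, u, v
typing: well-typed at Q
per-discipline verdicts: ordered ✗, linear ✗, affine ✓, relevant ✗, unrestricted ✓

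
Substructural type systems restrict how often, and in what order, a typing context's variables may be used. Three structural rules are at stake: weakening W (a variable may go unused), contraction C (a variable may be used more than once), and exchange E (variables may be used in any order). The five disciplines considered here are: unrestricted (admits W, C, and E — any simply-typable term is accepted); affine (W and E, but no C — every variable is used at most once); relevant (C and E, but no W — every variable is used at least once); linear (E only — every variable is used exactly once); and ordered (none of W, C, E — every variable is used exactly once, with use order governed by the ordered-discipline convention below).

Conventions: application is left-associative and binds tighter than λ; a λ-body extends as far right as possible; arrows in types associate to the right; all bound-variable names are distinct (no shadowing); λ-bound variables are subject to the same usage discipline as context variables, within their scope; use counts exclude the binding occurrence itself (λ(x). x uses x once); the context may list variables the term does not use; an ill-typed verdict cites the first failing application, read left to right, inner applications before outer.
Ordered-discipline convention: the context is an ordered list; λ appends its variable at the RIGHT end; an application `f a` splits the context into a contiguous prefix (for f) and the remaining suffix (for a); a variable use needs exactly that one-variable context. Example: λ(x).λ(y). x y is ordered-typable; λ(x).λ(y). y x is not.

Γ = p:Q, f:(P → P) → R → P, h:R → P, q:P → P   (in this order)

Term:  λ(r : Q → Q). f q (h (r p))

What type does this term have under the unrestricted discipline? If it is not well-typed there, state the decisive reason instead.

not well-typed under unrestricted — a type mismatch blocks all five
usage: p ×1; f ×1; h ×1; q ×1; r (bound) ×1
order of uses: f, q, h, r, p
typing: ill-typed: a function awaiting R gets Q
per-discipline verdicts: ordered ✗ · linear ✗ · affine ✗ · relevant ✗ · unrestricted ✗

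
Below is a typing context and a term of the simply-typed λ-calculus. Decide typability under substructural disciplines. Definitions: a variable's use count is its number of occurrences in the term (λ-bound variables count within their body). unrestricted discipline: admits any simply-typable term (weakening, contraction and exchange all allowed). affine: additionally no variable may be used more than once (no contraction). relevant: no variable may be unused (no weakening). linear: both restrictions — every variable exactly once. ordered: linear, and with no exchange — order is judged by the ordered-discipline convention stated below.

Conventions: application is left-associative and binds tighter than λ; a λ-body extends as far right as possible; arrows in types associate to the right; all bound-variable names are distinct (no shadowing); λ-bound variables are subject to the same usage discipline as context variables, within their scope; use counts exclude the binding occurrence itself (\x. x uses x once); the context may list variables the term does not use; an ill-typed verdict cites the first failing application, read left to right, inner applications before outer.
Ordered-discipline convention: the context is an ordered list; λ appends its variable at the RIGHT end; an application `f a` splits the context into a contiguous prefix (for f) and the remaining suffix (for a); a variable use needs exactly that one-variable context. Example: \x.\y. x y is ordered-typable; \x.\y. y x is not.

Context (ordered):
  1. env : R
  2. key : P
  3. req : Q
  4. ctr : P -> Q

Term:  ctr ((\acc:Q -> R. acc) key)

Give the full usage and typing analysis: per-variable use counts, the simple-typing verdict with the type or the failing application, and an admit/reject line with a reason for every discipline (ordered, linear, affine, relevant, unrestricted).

counts: env ×0; key ×1; req ×0; ctr ×1; acc [bound] ×1
order of uses: ctr, acc, key
typing: ill-typed: an application expects Q -> R but receives P
ordered ✗ (fails simple typing)
linear ✗ (a type mismatch blocks all five)
affine ✗ (the type mismatch rejects it)
relevant ✗ (not simply typable)
unrestricted ✗ (fails simple typing)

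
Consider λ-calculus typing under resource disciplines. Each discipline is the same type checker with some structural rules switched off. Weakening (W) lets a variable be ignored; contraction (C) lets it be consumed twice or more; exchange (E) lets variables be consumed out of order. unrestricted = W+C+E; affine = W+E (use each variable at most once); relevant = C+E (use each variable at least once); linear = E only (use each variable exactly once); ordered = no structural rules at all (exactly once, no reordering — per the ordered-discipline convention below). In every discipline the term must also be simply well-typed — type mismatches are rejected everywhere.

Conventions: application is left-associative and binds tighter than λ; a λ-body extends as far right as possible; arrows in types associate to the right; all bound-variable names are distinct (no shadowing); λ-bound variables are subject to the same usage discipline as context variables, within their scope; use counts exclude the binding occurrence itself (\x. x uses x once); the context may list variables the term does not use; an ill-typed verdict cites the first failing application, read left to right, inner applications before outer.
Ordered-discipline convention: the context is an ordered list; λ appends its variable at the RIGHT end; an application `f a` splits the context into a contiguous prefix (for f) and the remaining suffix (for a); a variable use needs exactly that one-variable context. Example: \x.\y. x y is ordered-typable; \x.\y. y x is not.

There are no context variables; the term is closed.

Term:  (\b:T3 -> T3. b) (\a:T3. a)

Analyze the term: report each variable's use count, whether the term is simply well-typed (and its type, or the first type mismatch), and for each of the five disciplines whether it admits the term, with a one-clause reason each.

use counts: b (λ-bound): 1×; a (λ-bound): 1×
uses in reading order: b, a
typing: well-typed at T3 -> T3
ordered: ✓, b, a once each; derivable with no W/C/E
linear: ✓, single use per variable (b, a)
affine: ✓, at most one use each (b, a)
relevant: ✓, none of b, a goes unused
unrestricted: ✓, simply typable at T3 -> T3; W, C, E all held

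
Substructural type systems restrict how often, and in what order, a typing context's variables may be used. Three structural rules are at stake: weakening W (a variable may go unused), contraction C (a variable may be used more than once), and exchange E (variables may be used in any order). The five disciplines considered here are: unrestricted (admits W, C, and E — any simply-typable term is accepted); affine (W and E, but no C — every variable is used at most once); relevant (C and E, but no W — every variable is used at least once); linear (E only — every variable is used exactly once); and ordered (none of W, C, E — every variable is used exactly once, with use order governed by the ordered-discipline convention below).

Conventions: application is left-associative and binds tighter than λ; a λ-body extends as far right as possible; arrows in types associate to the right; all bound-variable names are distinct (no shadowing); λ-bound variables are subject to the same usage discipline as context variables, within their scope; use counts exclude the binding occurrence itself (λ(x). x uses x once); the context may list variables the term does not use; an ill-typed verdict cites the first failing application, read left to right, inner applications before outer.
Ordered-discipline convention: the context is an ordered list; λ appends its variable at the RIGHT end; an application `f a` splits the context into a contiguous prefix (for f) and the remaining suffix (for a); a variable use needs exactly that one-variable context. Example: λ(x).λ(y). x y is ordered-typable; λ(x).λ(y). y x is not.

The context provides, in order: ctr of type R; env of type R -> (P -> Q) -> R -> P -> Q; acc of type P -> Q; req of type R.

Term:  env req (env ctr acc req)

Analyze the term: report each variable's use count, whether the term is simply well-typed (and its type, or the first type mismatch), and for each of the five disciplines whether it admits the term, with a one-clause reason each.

usage: ctr ×1; env ×2; acc ×1; req ×2
left-to-right use order: env, req, env, ctr, acc, req
typing: well-typed at R -> P -> Q
ordered: ✗, uses contraction: env ×2, req ×2
linear: ✗, uses contraction: env ×2, req ×2
affine: ✗, uses contraction: env ×2, req ×2
relevant: ✓, none of ctr, env, acc, req goes unused
unrestricted: ✓, well-typed at R -> P -> Q; no restrictions here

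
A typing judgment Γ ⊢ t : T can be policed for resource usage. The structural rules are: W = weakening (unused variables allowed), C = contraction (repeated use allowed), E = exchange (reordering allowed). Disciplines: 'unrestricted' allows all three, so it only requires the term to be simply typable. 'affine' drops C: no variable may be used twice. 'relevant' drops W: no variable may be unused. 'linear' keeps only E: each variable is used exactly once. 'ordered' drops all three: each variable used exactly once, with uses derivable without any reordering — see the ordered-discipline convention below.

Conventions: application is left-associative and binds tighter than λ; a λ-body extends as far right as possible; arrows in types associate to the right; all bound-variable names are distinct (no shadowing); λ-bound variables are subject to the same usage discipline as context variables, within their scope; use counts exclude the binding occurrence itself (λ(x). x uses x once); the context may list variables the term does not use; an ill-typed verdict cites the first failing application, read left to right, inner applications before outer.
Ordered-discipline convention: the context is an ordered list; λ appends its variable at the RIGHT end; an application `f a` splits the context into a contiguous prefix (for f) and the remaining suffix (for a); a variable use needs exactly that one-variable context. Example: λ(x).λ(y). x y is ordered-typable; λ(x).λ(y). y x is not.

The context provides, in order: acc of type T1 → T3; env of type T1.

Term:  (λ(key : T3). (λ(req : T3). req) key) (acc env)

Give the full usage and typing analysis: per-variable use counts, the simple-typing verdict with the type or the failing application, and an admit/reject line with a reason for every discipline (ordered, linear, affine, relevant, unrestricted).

use counts: acc=1, env=1, key (bound)=1, req (bound)=1
order of uses: req, key, acc, env
typing: the term checks, with type T3
ordered: ✓, single-use (acc, env, key, req), ordered derivation ok
linear: ✓, exactly-once usage across acc, env, key, req
affine: ✓, no duplicate uses among acc, env, key, req
relevant: ✓, every one of acc, env, key, req appears
unrestricted: ✓, typability at T3 is all that's needed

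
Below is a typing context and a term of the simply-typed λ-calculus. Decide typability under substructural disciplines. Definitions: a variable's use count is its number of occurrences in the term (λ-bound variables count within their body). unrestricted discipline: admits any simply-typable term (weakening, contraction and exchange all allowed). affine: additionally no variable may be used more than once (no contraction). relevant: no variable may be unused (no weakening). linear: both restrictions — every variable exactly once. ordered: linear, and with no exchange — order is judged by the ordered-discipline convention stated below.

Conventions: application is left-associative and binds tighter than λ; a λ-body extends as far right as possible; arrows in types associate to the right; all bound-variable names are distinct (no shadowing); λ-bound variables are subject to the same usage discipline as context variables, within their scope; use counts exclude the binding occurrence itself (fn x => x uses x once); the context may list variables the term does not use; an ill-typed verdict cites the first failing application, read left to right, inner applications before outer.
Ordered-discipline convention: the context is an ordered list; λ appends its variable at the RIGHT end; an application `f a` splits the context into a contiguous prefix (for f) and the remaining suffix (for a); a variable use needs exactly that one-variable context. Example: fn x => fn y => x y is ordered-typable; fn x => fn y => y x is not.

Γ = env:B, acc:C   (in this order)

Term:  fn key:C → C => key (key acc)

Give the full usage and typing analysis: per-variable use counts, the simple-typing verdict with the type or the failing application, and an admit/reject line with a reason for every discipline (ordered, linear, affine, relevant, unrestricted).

counts: env: 0, acc: 1, key [bound]: 2
order of uses: key, key, acc
typing: the term checks, with type (C → C) → C
ordered ✗ (uses contraction: key ×2; unused: env — weakening required)
linear ✗ (uses contraction: key ×2; unused: env — weakening required)
affine ✗ (uses contraction: key ×2)
relevant ✗ (unused: env — weakening required)
unrestricted ✓ (type-checks ((C → C) → C) and nothing is barred)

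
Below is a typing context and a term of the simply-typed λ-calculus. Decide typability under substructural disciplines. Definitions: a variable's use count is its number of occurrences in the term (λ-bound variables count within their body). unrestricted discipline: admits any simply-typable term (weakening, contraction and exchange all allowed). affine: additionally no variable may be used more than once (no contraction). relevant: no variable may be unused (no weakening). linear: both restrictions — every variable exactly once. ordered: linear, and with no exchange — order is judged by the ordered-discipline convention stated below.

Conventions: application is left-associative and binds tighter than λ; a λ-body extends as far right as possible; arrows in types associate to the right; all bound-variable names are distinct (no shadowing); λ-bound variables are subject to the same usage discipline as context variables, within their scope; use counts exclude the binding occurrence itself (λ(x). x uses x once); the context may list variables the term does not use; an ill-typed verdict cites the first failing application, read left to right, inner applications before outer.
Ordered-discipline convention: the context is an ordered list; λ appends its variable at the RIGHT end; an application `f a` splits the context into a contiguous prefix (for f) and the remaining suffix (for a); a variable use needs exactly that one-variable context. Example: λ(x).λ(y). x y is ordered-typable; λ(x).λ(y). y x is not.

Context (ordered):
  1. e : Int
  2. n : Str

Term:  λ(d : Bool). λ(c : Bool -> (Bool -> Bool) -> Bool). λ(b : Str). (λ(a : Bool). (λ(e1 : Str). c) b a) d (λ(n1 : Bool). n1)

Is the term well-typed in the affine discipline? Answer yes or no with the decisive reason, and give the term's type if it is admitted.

yes — at most one use each (e, n, d, c, b, a, e1, n1); term : Bool -> (Bool -> (Bool -> Bool) -> Bool) -> Str -> Bool
variable uses: e ×0, n ×0, d (λ-bound) ×1, c (λ-bound) ×1, b (λ-bound) ×1, a (λ-bound) ×1, e1 (λ-bound) ×0, n1 (λ-bound) ×1
left-to-right use order: c, b, a, d, n1
typing: well-typed at Bool -> (Bool -> (Bool -> Bool) -> Bool) -> Str -> Bool
per-discipline verdicts: ordered ✗, linear ✗, affine ✓, relevant ✗, unrestricted ✓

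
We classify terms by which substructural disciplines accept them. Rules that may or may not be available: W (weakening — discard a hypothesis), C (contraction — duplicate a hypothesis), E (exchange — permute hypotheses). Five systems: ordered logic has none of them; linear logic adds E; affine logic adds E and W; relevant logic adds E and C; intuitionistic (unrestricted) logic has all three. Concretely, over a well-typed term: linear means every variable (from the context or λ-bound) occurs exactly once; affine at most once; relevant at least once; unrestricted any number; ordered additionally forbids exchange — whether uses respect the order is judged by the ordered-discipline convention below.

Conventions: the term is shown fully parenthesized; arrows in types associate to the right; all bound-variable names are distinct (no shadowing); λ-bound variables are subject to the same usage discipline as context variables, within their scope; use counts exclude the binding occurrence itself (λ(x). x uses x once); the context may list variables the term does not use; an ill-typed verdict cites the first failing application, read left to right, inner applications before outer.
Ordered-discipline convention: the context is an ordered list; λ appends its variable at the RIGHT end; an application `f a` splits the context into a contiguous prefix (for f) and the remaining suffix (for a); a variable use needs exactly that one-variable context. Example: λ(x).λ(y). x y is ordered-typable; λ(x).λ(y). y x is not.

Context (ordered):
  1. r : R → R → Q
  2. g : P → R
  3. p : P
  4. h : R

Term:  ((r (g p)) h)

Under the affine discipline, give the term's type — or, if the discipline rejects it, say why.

term : Q
usage: r: 1; g: 1; p: 1; h: 1
left-to-right use order: r, g, p, h
typing: well-typed — term : Q
across the five disciplines: ordered ✓, linear ✓, affine ✓, relevant ✓, unrestricted ✓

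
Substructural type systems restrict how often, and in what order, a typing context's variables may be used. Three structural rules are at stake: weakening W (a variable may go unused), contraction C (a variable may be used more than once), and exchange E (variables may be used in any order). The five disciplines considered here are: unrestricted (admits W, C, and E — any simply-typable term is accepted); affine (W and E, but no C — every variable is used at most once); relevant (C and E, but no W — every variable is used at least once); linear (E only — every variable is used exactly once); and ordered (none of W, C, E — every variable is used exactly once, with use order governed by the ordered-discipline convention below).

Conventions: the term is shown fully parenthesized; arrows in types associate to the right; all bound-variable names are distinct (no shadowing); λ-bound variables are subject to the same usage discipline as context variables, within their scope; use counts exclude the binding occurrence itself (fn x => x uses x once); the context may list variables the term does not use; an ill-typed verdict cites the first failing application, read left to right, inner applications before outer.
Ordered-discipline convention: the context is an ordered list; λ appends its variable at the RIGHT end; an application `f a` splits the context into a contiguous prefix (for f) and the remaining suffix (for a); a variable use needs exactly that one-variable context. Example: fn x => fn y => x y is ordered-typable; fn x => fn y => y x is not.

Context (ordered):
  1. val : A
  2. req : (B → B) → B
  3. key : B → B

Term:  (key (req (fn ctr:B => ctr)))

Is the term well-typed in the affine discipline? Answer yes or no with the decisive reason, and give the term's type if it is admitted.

yes — at most one use each (val, req, key, ctr); term : B
counts: val ×0, req ×1, key ×1, ctr (bound) ×1
left-to-right use order: key, req, ctr
typing: well-typed — term : B
all disciplines: ordered ✗; linear ✗; affine ✓; relevant ✗; unrestricted ✓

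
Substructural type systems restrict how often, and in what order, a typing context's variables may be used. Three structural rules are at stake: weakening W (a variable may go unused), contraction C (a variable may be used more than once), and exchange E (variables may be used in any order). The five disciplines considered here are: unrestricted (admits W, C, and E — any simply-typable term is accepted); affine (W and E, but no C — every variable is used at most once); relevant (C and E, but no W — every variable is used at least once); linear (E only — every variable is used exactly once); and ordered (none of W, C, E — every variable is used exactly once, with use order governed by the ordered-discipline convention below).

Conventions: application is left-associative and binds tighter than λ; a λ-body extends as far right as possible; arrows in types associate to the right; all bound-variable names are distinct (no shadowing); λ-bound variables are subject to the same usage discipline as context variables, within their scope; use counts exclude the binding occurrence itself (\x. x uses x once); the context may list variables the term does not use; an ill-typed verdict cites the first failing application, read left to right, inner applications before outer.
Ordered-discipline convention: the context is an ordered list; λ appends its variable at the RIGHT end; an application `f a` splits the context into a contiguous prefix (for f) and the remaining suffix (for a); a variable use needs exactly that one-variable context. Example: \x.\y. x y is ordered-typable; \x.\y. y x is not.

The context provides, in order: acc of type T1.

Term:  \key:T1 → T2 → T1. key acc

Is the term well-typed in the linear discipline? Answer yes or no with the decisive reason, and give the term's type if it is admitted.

yes — acc, key: one use apiece; term : (T1 → T2 → T1) → T2 → T1
variable uses: acc: 1, key [bound]: 1
uses in reading order: key, acc
typing: well-typed at (T1 → T2 → T1) → T2 → T1
summary: ordered ✗; linear ✓; affine ✓; relevant ✓; unrestricted ✓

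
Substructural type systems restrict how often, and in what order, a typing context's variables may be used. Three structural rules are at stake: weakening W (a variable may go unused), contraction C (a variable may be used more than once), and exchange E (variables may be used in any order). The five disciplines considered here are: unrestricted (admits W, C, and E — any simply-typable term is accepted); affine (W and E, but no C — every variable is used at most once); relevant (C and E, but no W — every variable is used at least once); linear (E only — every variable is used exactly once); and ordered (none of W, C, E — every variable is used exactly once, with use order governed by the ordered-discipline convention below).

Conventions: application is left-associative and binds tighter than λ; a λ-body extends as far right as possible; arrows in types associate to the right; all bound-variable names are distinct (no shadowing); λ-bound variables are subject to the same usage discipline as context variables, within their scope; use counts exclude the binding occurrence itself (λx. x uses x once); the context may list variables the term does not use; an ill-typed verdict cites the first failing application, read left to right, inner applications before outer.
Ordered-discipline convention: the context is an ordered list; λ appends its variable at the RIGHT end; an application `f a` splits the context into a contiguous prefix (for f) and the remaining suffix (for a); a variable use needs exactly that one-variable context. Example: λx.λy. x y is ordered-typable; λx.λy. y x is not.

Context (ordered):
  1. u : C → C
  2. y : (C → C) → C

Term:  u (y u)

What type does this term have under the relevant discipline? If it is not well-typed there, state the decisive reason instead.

term : C
counts: u=2; y=1
left-to-right use order: u, y, u
typing: well-typed at C
all disciplines: ordered ✗ | linear ✗ | affine ✗ | relevant ✓ | unrestricted ✓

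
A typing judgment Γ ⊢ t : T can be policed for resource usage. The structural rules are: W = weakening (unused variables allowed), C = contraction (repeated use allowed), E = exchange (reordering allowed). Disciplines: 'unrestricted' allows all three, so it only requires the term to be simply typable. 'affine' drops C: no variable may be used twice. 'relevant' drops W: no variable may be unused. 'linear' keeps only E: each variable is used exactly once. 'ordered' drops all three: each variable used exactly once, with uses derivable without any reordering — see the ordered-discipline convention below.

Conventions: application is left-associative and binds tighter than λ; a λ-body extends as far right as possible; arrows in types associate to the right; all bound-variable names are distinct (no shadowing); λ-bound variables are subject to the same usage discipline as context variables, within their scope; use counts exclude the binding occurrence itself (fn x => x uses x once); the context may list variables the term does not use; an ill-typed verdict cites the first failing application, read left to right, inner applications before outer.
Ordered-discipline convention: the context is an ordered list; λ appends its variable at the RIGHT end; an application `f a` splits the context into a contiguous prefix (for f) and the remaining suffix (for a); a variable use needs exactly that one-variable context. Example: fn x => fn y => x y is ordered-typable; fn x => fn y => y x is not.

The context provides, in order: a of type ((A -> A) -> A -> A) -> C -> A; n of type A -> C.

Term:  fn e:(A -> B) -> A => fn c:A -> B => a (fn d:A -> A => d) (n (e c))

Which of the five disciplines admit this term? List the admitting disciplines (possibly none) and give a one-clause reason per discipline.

admitted in: ordered, linear, affine, relevant, unrestricted
variable uses: a=1, n=1, e (bound)=1, c (bound)=1, d (bound)=1
order of uses: a, d, n, e, c
typing: the term checks, with type ((A -> B) -> A) -> (A -> B) -> A
ordered: ✓, a, n, e, c, d once each; derivable with no W/C/E
linear: ✓, each of a, n, e, c, d used exactly once
affine: ✓, at most one use each (a, n, e, c, d)
relevant: ✓, at least one use each (a, n, e, c, d)
unrestricted: ✓, type-checks (((A -> B) -> A) -> (A -> B) -> A) and nothing is barred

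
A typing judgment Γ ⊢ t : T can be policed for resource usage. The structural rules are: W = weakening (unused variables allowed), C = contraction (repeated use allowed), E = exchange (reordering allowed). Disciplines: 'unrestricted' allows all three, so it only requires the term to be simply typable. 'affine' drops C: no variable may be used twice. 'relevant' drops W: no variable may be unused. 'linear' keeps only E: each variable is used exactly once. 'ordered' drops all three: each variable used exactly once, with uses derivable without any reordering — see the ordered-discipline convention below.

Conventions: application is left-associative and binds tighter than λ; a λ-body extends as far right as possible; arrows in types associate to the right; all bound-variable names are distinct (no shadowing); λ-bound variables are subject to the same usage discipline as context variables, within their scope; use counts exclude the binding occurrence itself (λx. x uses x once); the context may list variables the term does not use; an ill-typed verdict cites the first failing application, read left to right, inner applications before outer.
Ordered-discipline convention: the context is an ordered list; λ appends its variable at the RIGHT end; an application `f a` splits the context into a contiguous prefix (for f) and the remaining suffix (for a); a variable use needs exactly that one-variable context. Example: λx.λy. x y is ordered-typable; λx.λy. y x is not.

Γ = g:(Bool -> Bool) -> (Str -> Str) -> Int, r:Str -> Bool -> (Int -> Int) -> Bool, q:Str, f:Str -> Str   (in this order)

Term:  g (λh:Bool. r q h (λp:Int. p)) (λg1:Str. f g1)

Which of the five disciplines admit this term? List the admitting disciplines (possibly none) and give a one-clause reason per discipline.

admitted by: ordered, linear, affine, relevant, unrestricted
variable uses: g: 1; r: 1; q: 1; f: 1; h (bound): 1; p (bound): 1; g1 (bound): 1
order of uses: g, r, q, h, p, f, g1
typing: ✓ — Int
ordered ✓ (single-use (g, r, q, f, h, p, g1), ordered derivation ok)
linear ✓ (each of g, r, q, f, h, p, g1 used exactly once)
affine ✓ (none of g, r, q, f, h, p, g1 used more than once)
relevant ✓ (none of g, r, q, f, h, p, g1 goes unused)
unrestricted ✓ (well-typed at Int; no restrictions here)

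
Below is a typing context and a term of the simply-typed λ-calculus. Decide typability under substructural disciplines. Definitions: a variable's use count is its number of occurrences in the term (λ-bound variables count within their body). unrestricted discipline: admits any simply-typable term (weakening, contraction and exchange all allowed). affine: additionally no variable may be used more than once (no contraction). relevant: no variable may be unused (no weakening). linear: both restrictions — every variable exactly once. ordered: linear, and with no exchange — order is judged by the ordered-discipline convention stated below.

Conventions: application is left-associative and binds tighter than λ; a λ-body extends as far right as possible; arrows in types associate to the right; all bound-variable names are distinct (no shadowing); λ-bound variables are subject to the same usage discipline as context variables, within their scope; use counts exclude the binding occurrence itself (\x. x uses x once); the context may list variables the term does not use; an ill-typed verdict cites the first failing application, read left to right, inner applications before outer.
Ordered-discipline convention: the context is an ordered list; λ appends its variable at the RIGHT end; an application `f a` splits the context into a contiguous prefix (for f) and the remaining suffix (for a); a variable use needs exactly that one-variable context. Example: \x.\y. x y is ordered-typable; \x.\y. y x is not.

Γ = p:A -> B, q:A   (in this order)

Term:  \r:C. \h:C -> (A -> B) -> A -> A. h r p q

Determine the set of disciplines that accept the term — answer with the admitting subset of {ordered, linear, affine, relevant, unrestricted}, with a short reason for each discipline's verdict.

accepted by: linear, affine, relevant, unrestricted
variable uses: p=1; q=1; r (λ-bound)=1; h (λ-bound)=1
uses in reading order: h, r, p, q
typing: ✓ — C -> (C -> (A -> B) -> A -> A) -> A
ordered ✗ (no contiguous prefix/suffix split fits h, r, p, q)
linear ✓ (each of p, q, r, h used exactly once)
affine ✓ (p, q, r, h: no repeats, contraction unneeded)
relevant ✓ (every one of p, q, r, h appears)
unrestricted ✓ (well-typed at C -> (C -> (A -> B) -> A -> A) -> A; no restrictions here)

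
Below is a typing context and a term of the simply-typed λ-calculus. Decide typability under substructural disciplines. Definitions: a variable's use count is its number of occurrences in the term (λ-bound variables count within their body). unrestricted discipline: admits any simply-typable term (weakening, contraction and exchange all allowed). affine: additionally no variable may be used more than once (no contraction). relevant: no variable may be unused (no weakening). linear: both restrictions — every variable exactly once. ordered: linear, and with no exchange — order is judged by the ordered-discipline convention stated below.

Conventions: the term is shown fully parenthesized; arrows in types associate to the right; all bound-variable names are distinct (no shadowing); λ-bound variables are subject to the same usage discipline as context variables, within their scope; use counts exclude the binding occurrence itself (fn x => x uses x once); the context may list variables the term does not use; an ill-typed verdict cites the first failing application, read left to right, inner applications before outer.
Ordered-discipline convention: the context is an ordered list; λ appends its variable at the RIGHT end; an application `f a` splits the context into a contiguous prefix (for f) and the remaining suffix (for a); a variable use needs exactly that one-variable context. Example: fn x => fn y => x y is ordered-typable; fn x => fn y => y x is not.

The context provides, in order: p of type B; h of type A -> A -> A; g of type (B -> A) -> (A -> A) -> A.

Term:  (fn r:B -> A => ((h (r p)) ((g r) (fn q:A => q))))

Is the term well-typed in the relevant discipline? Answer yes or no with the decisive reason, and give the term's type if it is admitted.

yes — at least one use each (p, h, g, r, q); term : (B -> A) -> A
counts: p: 1; h: 1; g: 1; r [bound]: 2; q [bound]: 1
uses in reading order: h, r, p, g, r, q
typing: ✓ — (B -> A) -> A
all disciplines: ordered ✗ · linear ✗ · affine ✗ · relevant ✓ · unrestricted ✓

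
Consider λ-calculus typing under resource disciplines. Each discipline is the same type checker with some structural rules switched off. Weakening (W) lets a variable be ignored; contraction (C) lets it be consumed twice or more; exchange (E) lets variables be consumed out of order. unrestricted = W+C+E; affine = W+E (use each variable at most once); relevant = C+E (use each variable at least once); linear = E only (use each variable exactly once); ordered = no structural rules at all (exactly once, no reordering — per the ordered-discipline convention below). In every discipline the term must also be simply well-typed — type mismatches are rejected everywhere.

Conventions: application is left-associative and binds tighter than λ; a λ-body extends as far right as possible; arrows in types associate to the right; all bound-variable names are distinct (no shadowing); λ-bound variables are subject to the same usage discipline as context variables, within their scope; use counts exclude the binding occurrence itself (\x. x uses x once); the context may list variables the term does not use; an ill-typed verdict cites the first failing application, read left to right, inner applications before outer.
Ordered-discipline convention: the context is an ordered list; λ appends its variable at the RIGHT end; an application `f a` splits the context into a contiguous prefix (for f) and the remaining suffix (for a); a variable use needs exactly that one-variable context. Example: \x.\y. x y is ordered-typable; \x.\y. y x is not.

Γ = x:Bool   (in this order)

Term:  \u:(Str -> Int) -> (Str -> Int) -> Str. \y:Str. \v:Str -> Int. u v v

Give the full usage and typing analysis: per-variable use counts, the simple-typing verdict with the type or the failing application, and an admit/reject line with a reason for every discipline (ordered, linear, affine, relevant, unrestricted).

usage: x: 0, u [bound]: 1, y [bound]: 0, v [bound]: 2
left-to-right use order: u, v, v
typing: well-typed at ((Str -> Int) -> (Str -> Int) -> Str) -> Str -> (Str -> Int) -> Str
ordered: ✗, v ×2 used more than once (contraction); x, y left unused
linear: ✗, v ×2 used more than once (contraction); x, y left unused
affine: ✗, v ×2 used more than once (contraction)
relevant: ✗, x, y left unused
unrestricted: ✓, well-typed at ((Str -> Int) -> (Str -> Int) -> Str) -> Str -> (Str -> Int) -> Str; no restrictions here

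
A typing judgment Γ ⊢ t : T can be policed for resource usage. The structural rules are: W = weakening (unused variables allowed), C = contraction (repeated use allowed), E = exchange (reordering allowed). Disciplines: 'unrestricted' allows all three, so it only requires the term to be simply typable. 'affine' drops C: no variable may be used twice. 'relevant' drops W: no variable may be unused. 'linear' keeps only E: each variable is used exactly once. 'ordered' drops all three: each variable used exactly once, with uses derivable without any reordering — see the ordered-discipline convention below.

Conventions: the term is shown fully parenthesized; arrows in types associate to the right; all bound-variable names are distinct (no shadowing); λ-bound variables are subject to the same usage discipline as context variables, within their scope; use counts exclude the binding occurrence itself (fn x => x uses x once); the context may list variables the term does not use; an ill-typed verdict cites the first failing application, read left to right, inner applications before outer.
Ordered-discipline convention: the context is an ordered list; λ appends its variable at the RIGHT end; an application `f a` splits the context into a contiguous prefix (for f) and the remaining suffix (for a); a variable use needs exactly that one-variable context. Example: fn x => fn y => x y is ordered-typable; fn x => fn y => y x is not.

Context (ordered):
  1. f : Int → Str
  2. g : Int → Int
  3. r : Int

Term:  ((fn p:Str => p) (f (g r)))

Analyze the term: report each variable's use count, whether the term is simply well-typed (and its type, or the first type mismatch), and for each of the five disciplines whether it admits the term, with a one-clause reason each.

usage: f=1, g=1, r=1, p (bound)=1
order of uses: p, f, g, r
typing: ✓ — Str
ordered ✓ (single-use (f, g, r, p), ordered derivation ok)
linear ✓ (single use per variable (f, g, r, p))
affine ✓ (none of f, g, r, p used more than once)
relevant ✓ (at least one use each (f, g, r, p))
unrestricted ✓ (typability at Str is all that's needed)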